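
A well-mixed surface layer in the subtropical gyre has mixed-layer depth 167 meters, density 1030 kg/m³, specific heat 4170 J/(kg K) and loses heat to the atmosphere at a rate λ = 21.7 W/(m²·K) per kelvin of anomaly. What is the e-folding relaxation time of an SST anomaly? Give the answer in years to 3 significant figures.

Areal heat capacity C = ρ c_p D = 1030 × 4170 × 167 = 7.17×10^8 J/(m²·K).
Relaxation time τ = C / λ = 7.17×10^8 / 21.7 = 3.31×10^7 s.
In years: 3.31×10^7 s / (3.156×10^7 s/year) = 1.05 years.

1.05 years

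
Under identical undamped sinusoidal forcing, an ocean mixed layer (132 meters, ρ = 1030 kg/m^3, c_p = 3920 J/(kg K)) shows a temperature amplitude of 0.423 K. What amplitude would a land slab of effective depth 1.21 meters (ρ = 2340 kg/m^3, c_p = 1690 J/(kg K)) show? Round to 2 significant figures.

C_ocean = 5.33×10^8 J/(m²·K); C_land = 4.79×10^6 J/(m²·K).
A ∝ 1/C ⇒ A_land = A_ocean × C_ocean/C_land = 0.423 × 111 = 47.1 K.

47 K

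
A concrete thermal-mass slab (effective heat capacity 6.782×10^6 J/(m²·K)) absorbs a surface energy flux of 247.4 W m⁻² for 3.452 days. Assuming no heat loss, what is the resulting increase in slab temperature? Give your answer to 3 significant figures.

10.9 K

Areal heat capacity C = 6.782×10^6 J/(m²·K) (given).
Net heat input Q = F Δt = 247.4 × (3.452 days × 86400 s/day) = 7.38×10^7 J/m².
ΔT = Q / C = 7.38×10^7 / 6.78×10^6 = 10.9 K.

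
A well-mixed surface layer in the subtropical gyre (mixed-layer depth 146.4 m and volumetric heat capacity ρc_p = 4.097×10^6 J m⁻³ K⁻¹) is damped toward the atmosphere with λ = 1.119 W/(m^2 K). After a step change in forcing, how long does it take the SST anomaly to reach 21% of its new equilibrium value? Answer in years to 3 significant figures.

4.00 years

Areal heat capacity C = ρc_p × D = 4.097×10^6 × 146.4 = 6.00×10^8 J m⁻² K⁻¹.
τ = C / λ = 6.00×10^8 / 1.119 = 5.36×10^8 s.
Fraction reached: 1 − e^(−t/τ) = 0.21 ⇒ t = −τ ln(1 − 0.21) = τ × 0.236.
t = 1.26×10^8 s = 4.00 years.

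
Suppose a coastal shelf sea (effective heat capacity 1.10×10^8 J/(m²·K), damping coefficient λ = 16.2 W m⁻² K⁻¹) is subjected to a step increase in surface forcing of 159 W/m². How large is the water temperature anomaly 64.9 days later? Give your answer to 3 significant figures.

5.52 K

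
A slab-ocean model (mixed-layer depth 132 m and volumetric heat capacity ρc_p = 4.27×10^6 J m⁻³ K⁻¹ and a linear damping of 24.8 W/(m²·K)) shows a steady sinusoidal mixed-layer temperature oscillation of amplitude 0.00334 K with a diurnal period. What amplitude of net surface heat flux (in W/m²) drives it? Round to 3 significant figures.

Areal heat capacity C = ρc_p × D = 4.27×10^6 × 132 = 5.64×10^8 J/(m^2 K).
ω = 2π / 86400 s = 7.27×10^-5 s⁻¹.
√((Cω)² + λ²) = √((41000)² + 24.8²) = 41000 W/(m²·K).
F₀ = A × √((Cω)²+λ²) = 0.00334 × 41000 = 137 W/m².

137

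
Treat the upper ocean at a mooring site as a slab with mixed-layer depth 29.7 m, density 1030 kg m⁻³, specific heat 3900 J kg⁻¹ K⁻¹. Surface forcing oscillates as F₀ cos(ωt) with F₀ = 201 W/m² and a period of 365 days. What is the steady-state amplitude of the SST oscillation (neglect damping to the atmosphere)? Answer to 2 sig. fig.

8.5 K

Areal heat capacity C = ρ c_p D = 1030 × 3900 × 29.7 = 1.19×10^8 J/(m^2 K).
Angular frequency ω = 2π / T = 2π / 3.15×10^7 s = 1.99×10^-7 s⁻¹.
Cω = 1.19×10^8 × 1.99×10^-7 = 23.8 W/(m²·K).
Amplitude A = F₀ / (Cω) = 201 / 23.8 = 8.46 K.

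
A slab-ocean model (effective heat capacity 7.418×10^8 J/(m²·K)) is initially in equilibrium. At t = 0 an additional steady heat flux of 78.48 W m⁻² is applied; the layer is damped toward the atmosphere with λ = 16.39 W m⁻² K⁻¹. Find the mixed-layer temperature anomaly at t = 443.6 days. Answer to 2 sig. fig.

2.7 K

Areal heat capacity C = 7.418×10^8 J/(m²·K) (given).
τ = C / λ = 7.42×10^8 / 16.39 = 4.53×10^7 s.
Equilibrium anomaly ΔT_eq = F / λ = 78.48 / 16.39 = 4.79 K.
t = 443.6 days = 3.83×10^7 s, so t/τ = 0.847.
ΔT(t) = ΔT_eq (1 − e^(−t/τ)) = 4.79 × (1 − e^−0.847) = 2.74 K.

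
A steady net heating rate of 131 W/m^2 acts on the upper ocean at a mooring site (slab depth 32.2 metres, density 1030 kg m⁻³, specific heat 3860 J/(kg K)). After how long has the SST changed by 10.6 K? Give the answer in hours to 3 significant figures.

2880 hours

Areal heat capacity C = ρ c_p D = 1030 × 3860 × 32.2 = 1.28×10^8 J m⁻² K⁻¹.
Time required: Δt = C ΔT / F = 1.28×10^8 × 10.6 / 131 = 1.04×10^7 s.
In hours: 1.04×10^7 s / (3600 s/hour) = 2880 hours.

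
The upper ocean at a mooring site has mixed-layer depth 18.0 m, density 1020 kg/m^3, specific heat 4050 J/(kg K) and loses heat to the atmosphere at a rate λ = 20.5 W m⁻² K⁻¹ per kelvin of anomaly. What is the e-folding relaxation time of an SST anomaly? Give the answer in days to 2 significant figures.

42 days

Areal heat capacity C = ρ c_p D = 1020 × 4050 × 18.0 = 7.44×10^7 J m⁻² K⁻¹.
Relaxation time τ = C / λ = 7.44×10^7 / 20.5 = 3.63×10^6 s.
In days: 3.63×10^6 s / (86400 s/day) = 42.0 days.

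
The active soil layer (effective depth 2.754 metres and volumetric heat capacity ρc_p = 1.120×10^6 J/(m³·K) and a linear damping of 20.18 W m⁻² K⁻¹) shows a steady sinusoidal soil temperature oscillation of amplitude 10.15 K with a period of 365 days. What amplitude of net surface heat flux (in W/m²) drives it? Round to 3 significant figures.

Areal heat capacity C = ρc_p × D = 1.120×10^6 × 2.754 = 3.08×10^6 J/(m²·K).
ω = 2π / 3.15×10^7 s = 1.99×10^-7 s⁻¹.
√((Cω)² + λ²) = √((0.615)² + 20.18²) = 20.2 W/(m²·K).
F₀ = A × √((Cω)²+λ²) = 10.15 × 20.2 = 205 W/m².

205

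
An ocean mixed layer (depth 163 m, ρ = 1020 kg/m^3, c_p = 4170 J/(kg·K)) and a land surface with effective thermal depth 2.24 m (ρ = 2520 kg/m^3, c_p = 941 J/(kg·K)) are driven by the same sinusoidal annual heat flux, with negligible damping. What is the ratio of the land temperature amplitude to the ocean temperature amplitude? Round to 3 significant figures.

C_ocean = 1020 × 4170 × 163 = 6.93×10^8 J/(m²·K).
C_land = 2520 × 941 × 2.24 = 5.31×10^6 J/(m²·K).
Undamped amplitude ∝ 1/C, so A_land/A_ocean = C_ocean/C_land = 131.

131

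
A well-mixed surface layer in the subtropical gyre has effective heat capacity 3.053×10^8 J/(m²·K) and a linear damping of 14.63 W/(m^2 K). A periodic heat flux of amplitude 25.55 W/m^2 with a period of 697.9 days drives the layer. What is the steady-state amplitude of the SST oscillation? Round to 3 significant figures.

0.730 K

Areal heat capacity C = 3.053×10^8 J/(m²·K) (given).
Angular frequency ω = 2π / T = 2π / 6.03×10^7 s = 1.04×10^-7 s⁻¹.
√((Cω)² + λ²) = √((31.8)² + 14.63²) = 35.0 W/(m²·K).
Amplitude A = F₀ / √((Cω)²+λ²) = 25.55 / 35.0 = 0.730 K.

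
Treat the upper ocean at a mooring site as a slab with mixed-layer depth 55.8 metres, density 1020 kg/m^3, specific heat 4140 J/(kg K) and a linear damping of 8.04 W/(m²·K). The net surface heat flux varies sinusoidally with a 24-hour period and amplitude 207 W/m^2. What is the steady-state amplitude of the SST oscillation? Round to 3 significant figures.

Areal heat capacity C = ρ c_p D = 1020 × 4140 × 55.8 = 2.36×10^8 J/(m²·K).
Angular frequency ω = 2π / T = 2π / 86400 s = 7.27×10^-5 s⁻¹.
√((Cω)² + λ²) = √((17100)² + 8.04²) = 17100 W/(m²·K).
Amplitude A = F₀ / √((Cω)²+λ²) = 207 / 17100 = 0.0121 K.

0.0121 K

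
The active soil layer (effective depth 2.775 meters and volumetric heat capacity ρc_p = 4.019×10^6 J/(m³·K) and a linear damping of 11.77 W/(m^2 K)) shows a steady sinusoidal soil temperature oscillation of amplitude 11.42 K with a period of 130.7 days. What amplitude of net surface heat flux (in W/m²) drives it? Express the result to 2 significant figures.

150

Areal heat capacity C = ρc_p × D = 4.019×10^6 × 2.775 = 1.12×10^7 J m⁻² K⁻¹.
ω = 2π / 1.13×10^7 s = 5.56×10^-7 s⁻¹.
√((Cω)² + λ²) = √((6.21)² + 11.77²) = 13.3 W/(m²·K).
F₀ = A × √((Cω)²+λ²) = 11.42 × 13.3 = 152 W/m².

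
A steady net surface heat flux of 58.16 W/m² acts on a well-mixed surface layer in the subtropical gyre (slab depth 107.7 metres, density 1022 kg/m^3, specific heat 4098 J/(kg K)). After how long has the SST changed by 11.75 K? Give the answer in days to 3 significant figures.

1050 days

Areal heat capacity C = ρ c_p D = 1022 × 4098 × 107.7 = 4.51×10^8 J m⁻² K⁻¹.
Time required: Δt = C ΔT / F = 4.51×10^8 × 11.75 / 58.16 = 9.11×10^7 s.
In days: 9.11×10^7 s / (86400 s/day) = 1050 days.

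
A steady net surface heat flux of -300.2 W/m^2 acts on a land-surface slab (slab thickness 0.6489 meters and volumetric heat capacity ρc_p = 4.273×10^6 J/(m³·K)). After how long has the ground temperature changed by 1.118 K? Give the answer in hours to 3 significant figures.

2.87 hours

Areal heat capacity C = ρc_p × D = 4.273×10^6 × 0.6489 = 2.77×10^6 J/(m²·K).
Time required: Δt = C ΔT / F = 2.77×10^6 × -1.118 / -300.2 = 10300 s.
In hours: 10300 s / (3600 s/hour) = 2.87 hours.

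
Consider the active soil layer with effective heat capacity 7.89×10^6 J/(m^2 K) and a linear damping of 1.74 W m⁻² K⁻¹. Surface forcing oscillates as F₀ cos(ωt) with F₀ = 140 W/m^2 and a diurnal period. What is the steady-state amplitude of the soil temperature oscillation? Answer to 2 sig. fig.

0.24 K

Areal heat capacity C = 7.89×10^6 J/(m^2 K) (given).
Angular frequency ω = 2π / T = 2π / 86400 s = 7.27×10^-5 s⁻¹.
√((Cω)² + λ²) = √((574)² + 1.74²) = 574 W/(m²·K).
Amplitude A = F₀ / √((Cω)²+λ²) = 140 / 574 = 0.244 K.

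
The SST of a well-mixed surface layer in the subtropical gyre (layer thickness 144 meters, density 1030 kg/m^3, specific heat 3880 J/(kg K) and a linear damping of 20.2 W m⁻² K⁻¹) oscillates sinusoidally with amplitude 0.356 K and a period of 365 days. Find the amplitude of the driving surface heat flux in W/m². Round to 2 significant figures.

41

Areal heat capacity C = ρ c_p D = 1030 × 3880 × 144 = 5.75×10^8 J/(m²·K).
ω = 2π / 3.15×10^7 s = 1.99×10^-7 s⁻¹.
√((Cω)² + λ²) = √((115)² + 20.2²) = 116 W/(m²·K).
F₀ = A × √((Cω)²+λ²) = 0.356 × 116 = 41.4 W/m².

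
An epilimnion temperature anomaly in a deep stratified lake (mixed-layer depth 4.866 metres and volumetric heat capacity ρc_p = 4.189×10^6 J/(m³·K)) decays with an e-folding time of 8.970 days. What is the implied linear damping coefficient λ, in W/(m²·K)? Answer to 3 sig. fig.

26.3

Areal heat capacity C = ρc_p × D = 4.189×10^6 × 4.866 = 2.04×10^7 J m⁻² K⁻¹.
τ = 8.970 days = 7.75×10^5 s.
λ = C / τ = 2.04×10^7 / 7.75×10^5 = 26.3 W/(m²·K).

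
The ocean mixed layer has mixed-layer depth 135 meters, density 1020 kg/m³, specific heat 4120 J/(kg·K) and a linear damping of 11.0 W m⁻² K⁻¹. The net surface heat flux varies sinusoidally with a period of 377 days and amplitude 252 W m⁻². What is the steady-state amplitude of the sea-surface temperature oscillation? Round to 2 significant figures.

Areal heat capacity C = ρ c_p D = 1020 × 4120 × 135 = 5.67×10^8 J/(m²·K).
Angular frequency ω = 2π / T = 2π / 3.26×10^7 s = 1.93×10^-7 s⁻¹.
√((Cω)² + λ²) = √((109)² + 11.0²) = 110 W/(m²·K).
Amplitude A = F₀ / √((Cω)²+λ²) = 252 / 110 = 2.29 K.

2.3 K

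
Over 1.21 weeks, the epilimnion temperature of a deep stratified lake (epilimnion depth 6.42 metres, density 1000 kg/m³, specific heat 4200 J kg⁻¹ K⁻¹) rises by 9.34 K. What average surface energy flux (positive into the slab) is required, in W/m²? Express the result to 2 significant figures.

340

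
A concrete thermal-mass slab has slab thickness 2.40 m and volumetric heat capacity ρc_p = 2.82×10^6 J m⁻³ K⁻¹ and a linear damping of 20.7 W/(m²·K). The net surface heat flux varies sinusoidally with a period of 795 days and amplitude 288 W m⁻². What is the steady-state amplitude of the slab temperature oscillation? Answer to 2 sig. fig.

Areal heat capacity C = ρc_p × D = 2.82×10^6 × 2.40 = 6.77×10^6 J/(m²·K).
Angular frequency ω = 2π / T = 2π / 6.87×10^7 s = 9.15×10^-8 s⁻¹.
√((Cω)² + λ²) = √((0.619)² + 20.7²) = 20.7 W/(m²·K).
Amplitude A = F₀ / √((Cω)²+λ²) = 288 / 20.7 = 13.9 K.

14 K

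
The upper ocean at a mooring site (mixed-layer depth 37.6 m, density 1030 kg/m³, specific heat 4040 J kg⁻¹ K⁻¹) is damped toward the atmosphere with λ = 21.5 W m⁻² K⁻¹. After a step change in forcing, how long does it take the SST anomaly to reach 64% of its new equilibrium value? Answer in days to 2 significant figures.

Areal heat capacity C = ρ c_p D = 1030 × 4040 × 37.6 = 1.56×10^8 J/(m²·K).
τ = C / λ = 1.56×10^8 / 21.5 = 7.28×10^6 s.
Fraction reached: 1 − e^(−t/τ) = 0.64 ⇒ t = −τ ln(1 − 0.64) = τ × 1.02.
t = 7.43×10^6 s = 86.1 days.

86 days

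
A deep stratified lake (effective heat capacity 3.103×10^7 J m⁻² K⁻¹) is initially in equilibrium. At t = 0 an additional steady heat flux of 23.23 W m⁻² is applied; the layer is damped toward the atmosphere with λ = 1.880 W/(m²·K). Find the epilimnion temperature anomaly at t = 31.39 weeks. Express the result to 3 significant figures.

8.44 K

Areal heat capacity C = 3.103×10^7 J m⁻² K⁻¹ (given).
τ = C / λ = 3.10×10^7 / 1.880 = 1.65×10^7 s.
Equilibrium anomaly ΔT_eq = F / λ = 23.23 / 1.880 = 12.4 K.
t = 31.39 weeks = 1.90×10^7 s, so t/τ = 1.15.
ΔT(t) = ΔT_eq (1 − e^(−t/τ)) = 12.4 × (1 − e^−1.15) = 8.44 K.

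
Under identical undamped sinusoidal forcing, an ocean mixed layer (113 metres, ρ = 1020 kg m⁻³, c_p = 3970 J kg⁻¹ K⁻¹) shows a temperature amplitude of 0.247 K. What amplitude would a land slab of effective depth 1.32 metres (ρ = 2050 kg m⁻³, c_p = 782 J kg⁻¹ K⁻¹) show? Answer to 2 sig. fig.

C_ocean = 4.58×10^8 J/(m²·K); C_land = 2.12×10^6 J/(m²·K).
A ∝ 1/C ⇒ A_land = A_ocean × C_ocean/C_land = 0.247 × 216 = 53.4 K.

53 K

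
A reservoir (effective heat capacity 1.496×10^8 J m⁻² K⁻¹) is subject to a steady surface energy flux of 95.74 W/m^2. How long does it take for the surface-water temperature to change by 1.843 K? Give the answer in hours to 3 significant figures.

Areal heat capacity C = 1.496×10^8 J m⁻² K⁻¹ (given).
Time required: Δt = C ΔT / F = 1.50×10^8 × 1.843 / 95.74 = 2.88×10^6 s.
In hours: 2.88×10^6 s / (3600 s/hour) = 800 hours.

800 hours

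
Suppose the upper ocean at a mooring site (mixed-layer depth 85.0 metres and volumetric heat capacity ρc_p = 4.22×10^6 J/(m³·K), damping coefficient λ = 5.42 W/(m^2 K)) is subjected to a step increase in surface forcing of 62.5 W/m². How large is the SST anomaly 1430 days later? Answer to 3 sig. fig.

9.75 K

Areal heat capacity C = ρc_p × D = 4.22×10^6 × 85.0 = 3.59×10^8 J/(m²·K).
τ = C / λ = 3.59×10^8 / 5.42 = 6.62×10^7 s.
Equilibrium anomaly ΔT_eq = F / λ = 62.5 / 5.42 = 11.5 K.
t = 1430 days = 1.24×10^8 s, so t/τ = 1.87.
ΔT(t) = ΔT_eq (1 − e^(−t/τ)) = 11.5 × (1 − e^−1.87) = 9.75 K.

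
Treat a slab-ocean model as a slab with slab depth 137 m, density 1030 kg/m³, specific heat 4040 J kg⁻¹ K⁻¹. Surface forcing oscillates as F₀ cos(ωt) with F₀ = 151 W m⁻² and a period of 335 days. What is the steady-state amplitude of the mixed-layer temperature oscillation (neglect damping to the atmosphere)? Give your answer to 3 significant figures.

1.22 K

Areal heat capacity C = ρ c_p D = 1030 × 4040 × 137 = 5.70×10^8 J/(m²·K).
Angular frequency ω = 2π / T = 2π / 2.89×10^7 s = 2.17×10^-7 s⁻¹.
Cω = 5.70×10^8 × 2.17×10^-7 = 124 W/(m²·K).
Amplitude A = F₀ / (Cω) = 151 / 124 = 1.22 K.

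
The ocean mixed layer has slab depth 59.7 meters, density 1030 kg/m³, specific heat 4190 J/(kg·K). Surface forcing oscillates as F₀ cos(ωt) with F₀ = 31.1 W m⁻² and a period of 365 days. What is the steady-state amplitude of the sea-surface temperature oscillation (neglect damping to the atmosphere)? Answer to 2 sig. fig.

Areal heat capacity C = ρ c_p D = 1030 × 4190 × 59.7 = 2.58×10^8 J/(m^2 K).
Angular frequency ω = 2π / T = 2π / 3.15×10^7 s = 1.99×10^-7 s⁻¹.
Cω = 2.58×10^8 × 1.99×10^-7 = 51.3 W/(m²·K).
Amplitude A = F₀ / (Cω) = 31.1 / 51.3 = 0.606 K.

0.61 K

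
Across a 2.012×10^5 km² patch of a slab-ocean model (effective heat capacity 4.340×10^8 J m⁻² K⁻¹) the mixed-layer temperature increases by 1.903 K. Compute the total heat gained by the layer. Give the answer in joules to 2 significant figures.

1.7×10^20 J

Areal heat capacity C = 4.340×10^8 J m⁻² K⁻¹ (given).
Heat per unit area: q = C ΔT = 4.34×10^8 × 1.903 = 8.26×10^8 J/m².
Total heat: Q = q × A = 8.26×10^8 × (2.012×10^5 × 10⁶ m²) = 1.66×10^20 J.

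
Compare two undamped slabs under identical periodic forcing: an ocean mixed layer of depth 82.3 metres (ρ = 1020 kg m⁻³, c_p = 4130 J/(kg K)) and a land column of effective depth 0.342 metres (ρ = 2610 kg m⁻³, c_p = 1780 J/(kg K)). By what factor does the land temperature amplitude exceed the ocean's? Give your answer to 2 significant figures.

220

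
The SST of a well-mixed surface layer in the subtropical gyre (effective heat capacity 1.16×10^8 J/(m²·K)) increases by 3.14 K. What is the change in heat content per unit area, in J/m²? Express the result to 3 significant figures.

3.64×10^8

Areal heat capacity C = 1.16×10^8 J/(m²·K) (given).
ΔQ = C ΔT = 1.16×10^8 × 3.14 = 3.64×10^8 J/m².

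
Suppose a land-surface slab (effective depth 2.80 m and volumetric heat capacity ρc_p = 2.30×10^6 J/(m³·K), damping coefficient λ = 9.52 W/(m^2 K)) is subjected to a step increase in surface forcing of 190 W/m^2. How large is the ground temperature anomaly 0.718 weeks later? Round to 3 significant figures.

Areal heat capacity C = ρc_p × D = 2.30×10^6 × 2.80 = 6.44×10^6 J m⁻² K⁻¹.
τ = C / λ = 6.44×10^6 / 9.52 = 6.76×10^5 s.
Equilibrium anomaly ΔT_eq = F / λ = 190 / 9.52 = 20.0 K.
t = 0.718 weeks = 4.34×10^5 s, so t/τ = 0.642.
ΔT(t) = ΔT_eq (1 − e^(−t/τ)) = 20.0 × (1 − e^−0.642) = 9.45 K.

9.45 K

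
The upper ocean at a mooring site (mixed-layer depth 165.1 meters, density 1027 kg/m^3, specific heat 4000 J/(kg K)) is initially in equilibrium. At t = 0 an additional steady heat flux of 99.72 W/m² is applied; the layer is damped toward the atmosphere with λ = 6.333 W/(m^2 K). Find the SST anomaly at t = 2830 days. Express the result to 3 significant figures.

Areal heat capacity C = ρ c_p D = 1027 × 4000 × 165.1 = 6.78×10^8 J m⁻² K⁻¹.
τ = C / λ = 6.78×10^8 / 6.333 = 1.07×10^8 s.
Equilibrium anomaly ΔT_eq = F / λ = 99.72 / 6.333 = 15.7 K.
t = 2830 days = 2.45×10^8 s, so t/τ = 2.28.
ΔT(t) = ΔT_eq (1 − e^(−t/τ)) = 15.7 × (1 − e^−2.28) = 14.1 K.

14.1 K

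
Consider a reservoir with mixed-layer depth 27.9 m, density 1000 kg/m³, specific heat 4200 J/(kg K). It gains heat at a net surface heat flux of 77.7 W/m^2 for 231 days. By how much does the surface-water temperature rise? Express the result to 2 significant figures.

Areal heat capacity C = ρ c_p D = 1000 × 4200 × 27.9 = 1.17×10^8 J/(m^2 K).
Net heat input Q = F Δt = 77.7 × (231 days × 86400 s/day) = 1.55×10^9 J/m².
ΔT = Q / C = 1.55×10^9 / 1.17×10^8 = 13.2 K.

13 K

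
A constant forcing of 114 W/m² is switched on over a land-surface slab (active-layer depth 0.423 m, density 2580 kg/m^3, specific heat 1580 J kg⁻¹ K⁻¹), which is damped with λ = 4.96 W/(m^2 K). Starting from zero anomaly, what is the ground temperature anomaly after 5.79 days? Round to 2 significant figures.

Areal heat capacity C = ρ c_p D = 2580 × 1580 × 0.423 = 1.72×10^6 J/(m^2 K).
τ = C / λ = 1.72×10^6 / 4.96 = 3.48×10^5 s.
Equilibrium anomaly ΔT_eq = F / λ = 114 / 4.96 = 23.0 K.
t = 5.79 days = 5.00×10^5 s, so t/τ = 1.44.
ΔT(t) = ΔT_eq (1 − e^(−t/τ)) = 23.0 × (1 − e^−1.44) = 17.5 K.

18 K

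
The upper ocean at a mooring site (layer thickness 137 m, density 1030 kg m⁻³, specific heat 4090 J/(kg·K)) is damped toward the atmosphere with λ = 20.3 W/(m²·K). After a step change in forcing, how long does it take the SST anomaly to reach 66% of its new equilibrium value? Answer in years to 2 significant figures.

0.97 years

Areal heat capacity C = ρ c_p D = 1030 × 4090 × 137 = 5.77×10^8 J m⁻² K⁻¹.
τ = C / λ = 5.77×10^8 / 20.3 = 2.84×10^7 s.
Fraction reached: 1 − e^(−t/τ) = 0.66 ⇒ t = −τ ln(1 − 0.66) = τ × 1.08.
t = 3.07×10^7 s = 0.972 years.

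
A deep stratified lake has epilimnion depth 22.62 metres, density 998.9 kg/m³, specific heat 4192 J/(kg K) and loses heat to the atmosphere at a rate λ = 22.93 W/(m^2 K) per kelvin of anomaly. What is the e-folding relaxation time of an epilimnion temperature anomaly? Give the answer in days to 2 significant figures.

48 days

Areal heat capacity C = ρ c_p D = 998.9 × 4192 × 22.62 = 9.47×10^7 J/(m²·K).
Relaxation time τ = C / λ = 9.47×10^7 / 22.93 = 4.13×10^6 s.
In days: 4.13×10^6 s / (86400 s/day) = 47.8 days.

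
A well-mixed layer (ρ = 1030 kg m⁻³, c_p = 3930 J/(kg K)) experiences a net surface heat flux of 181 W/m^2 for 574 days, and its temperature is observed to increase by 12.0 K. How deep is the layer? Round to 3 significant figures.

Heat input Q = F Δt = 181 × 4.96×10^7 s = 8.98×10^9 J/m².
Required areal heat capacity C = Q / ΔT = 7.48×10^8 J/(m²·K).
Depth D = C / (ρ c_p) = 7.48×10^8 / (1030 × 3930) = 185 m.

185 m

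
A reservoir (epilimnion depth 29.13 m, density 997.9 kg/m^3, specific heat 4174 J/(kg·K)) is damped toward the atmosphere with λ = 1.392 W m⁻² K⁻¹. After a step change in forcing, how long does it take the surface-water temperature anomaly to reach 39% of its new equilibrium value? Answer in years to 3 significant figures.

1.37 years

Areal heat capacity C = ρ c_p D = 997.9 × 4174 × 29.13 = 1.21×10^8 J/(m²·K).
τ = C / λ = 1.21×10^8 / 1.392 = 8.72×10^7 s.
Fraction reached: 1 − e^(−t/τ) = 0.39 ⇒ t = −τ ln(1 − 0.39) = τ × 0.494.
t = 4.31×10^7 s = 1.37 years.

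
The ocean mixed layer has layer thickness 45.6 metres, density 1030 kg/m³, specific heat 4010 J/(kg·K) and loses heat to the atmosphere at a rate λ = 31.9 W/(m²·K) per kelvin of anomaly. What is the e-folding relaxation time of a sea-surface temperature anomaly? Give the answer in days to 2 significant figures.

68 days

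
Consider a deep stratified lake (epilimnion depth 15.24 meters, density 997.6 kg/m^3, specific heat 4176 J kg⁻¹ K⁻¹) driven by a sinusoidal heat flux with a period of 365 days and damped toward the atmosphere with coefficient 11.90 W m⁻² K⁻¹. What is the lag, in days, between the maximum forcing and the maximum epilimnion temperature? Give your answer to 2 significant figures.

Areal heat capacity C = ρ c_p D = 997.6 × 4176 × 15.24 = 6.35×10^7 J/(m²·K).
ω = 2π / 3.15×10^7 s = 1.99×10^-7 s⁻¹.
Phase lag φ = arctan(Cω/λ) = arctan(12.6/11.90) = 0.816 rad.
Time lag = φ / ω = 0.816 / 1.99×10^-7 = 4.10×10^6 s = 47.4 days.

47 days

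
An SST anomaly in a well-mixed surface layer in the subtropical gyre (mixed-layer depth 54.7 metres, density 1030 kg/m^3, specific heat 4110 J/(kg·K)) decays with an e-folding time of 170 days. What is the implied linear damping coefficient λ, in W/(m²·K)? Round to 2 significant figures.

16

Areal heat capacity C = ρ c_p D = 1030 × 4110 × 54.7 = 2.32×10^8 J/(m^2 K).
τ = 170 days = 1.47×10^7 s.
λ = C / τ = 2.32×10^8 / 1.47×10^7 = 15.8 W/(m²·K).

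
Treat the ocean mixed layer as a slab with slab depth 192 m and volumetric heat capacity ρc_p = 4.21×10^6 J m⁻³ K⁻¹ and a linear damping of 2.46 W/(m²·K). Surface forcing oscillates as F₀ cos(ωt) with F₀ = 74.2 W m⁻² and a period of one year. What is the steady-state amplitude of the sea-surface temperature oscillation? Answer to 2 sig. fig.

0.46 K

Areal heat capacity C = ρc_p × D = 4.21×10^6 × 192 = 8.08×10^8 J/(m^2 K).
Angular frequency ω = 2π / T = 2π / 3.15×10^7 s = 1.99×10^-7 s⁻¹.
√((Cω)² + λ²) = √((161)² + 2.46²) = 161 W/(m²·K).
Amplitude A = F₀ / √((Cω)²+λ²) = 74.2 / 161 = 0.461 K.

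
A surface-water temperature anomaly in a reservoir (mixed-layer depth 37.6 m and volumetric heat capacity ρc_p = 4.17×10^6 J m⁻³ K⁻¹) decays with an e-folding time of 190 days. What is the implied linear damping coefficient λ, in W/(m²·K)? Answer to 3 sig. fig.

9.55

Areal heat capacity C = ρc_p × D = 4.17×10^6 × 37.6 = 1.57×10^8 J m⁻² K⁻¹.
τ = 190 days = 1.64×10^7 s.
λ = C / τ = 1.57×10^8 / 1.64×10^7 = 9.55 W/(m²·K).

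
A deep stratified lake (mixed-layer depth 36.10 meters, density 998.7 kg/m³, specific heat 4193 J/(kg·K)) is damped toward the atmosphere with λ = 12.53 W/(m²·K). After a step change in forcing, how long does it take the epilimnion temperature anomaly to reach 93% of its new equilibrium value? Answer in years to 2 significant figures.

1.0 years

Areal heat capacity C = ρ c_p D = 998.7 × 4193 × 36.10 = 1.51×10^8 J/(m²·K).
τ = C / λ = 1.51×10^8 / 12.53 = 1.21×10^7 s.
Fraction reached: 1 − e^(−t/τ) = 0.93 ⇒ t = −τ ln(1 − 0.93) = τ × 2.66.
t = 3.21×10^7 s = 1.02 years.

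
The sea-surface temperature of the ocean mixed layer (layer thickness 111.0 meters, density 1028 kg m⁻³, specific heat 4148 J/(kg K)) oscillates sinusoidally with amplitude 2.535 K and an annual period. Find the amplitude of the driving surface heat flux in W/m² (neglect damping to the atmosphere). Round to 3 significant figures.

Areal heat capacity C = ρ c_p D = 1028 × 4148 × 111.0 = 4.73×10^8 J/(m²·K).
ω = 2π / 3.15×10^7 s = 1.99×10^-7 s⁻¹.
Cω = 4.73×10^8 × 1.99×10^-7 = 94.3 W/(m²·K).
F₀ = A × Cω = 2.535 × 94.3 = 239 W/m².

239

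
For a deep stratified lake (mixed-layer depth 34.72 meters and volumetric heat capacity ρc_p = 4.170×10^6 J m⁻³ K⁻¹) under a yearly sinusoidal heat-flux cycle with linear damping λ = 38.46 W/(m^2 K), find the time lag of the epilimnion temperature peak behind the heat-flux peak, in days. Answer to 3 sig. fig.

Areal heat capacity C = ρc_p × D = 4.170×10^6 × 34.72 = 1.45×10^8 J m⁻² K⁻¹.
ω = 2π / 3.15×10^7 s = 1.99×10^-7 s⁻¹.
Phase lag φ = arctan(Cω/λ) = arctan(28.8/38.46) = 0.644 rad.
Time lag = φ / ω = 0.644 / 1.99×10^-7 = 3.23×10^6 s = 37.4 days.

37.4 days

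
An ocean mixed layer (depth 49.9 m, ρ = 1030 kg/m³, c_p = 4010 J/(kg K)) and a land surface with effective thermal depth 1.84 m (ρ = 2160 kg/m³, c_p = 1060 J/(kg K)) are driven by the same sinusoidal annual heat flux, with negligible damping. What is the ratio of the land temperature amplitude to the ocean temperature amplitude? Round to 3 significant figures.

48.9

C_ocean = 1030 × 4010 × 49.9 = 2.06×10^8 J/(m²·K).
C_land = 2160 × 1060 × 1.84 = 4.21×10^6 J/(m²·K).
Undamped amplitude ∝ 1/C, so A_land/A_ocean = C_ocean/C_land = 48.9.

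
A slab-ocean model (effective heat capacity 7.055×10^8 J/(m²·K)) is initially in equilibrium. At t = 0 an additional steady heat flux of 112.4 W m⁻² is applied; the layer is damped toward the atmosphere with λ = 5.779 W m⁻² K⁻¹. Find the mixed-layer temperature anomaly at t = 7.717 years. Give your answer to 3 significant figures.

16.8 K

Areal heat capacity C = 7.055×10^8 J/(m²·K) (given).
τ = C / λ = 7.06×10^8 / 5.779 = 1.22×10^8 s.
Equilibrium anomaly ΔT_eq = F / λ = 112.4 / 5.779 = 19.4 K.
t = 7.717 years = 2.44×10^8 s, so t/τ = 1.99.
ΔT(t) = ΔT_eq (1 − e^(−t/τ)) = 19.4 × (1 − e^−1.99) = 16.8 K.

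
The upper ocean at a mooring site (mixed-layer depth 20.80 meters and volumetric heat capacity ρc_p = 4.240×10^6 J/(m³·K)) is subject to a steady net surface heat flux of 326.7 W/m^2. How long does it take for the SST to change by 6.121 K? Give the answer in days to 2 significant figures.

19 days

Areal heat capacity C = ρc_p × D = 4.240×10^6 × 20.80 = 8.82×10^7 J/(m²·K).
Time required: Δt = C ΔT / F = 8.82×10^7 × 6.121 / 326.7 = 1.65×10^6 s.
In days: 1.65×10^6 s / (86400 s/day) = 19.1 days.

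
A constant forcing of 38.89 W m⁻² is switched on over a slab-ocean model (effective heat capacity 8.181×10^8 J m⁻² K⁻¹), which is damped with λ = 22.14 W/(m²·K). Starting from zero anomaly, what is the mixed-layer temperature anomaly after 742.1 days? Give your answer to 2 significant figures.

Areal heat capacity C = 8.181×10^8 J m⁻² K⁻¹ (given).
τ = C / λ = 8.18×10^8 / 22.14 = 3.70×10^7 s.
Equilibrium anomaly ΔT_eq = F / λ = 38.89 / 22.14 = 1.76 K.
t = 742.1 days = 6.41×10^7 s, so t/τ = 1.74.
ΔT(t) = ΔT_eq (1 − e^(−t/τ)) = 1.76 × (1 − e^−1.74) = 1.45 K.

1.4 K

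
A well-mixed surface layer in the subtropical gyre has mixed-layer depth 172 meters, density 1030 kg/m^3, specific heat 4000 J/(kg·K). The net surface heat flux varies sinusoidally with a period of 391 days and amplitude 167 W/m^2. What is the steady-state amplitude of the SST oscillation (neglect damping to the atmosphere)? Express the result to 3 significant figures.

Areal heat capacity C = ρ c_p D = 1030 × 4000 × 172 = 7.09×10^8 J m⁻² K⁻¹.
Angular frequency ω = 2π / T = 2π / 3.38×10^7 s = 1.86×10^-7 s⁻¹.
Cω = 7.09×10^8 × 1.86×10^-7 = 132 W/(m²·K).
Amplitude A = F₀ / (Cω) = 167 / 132 = 1.27 K.

1.27 K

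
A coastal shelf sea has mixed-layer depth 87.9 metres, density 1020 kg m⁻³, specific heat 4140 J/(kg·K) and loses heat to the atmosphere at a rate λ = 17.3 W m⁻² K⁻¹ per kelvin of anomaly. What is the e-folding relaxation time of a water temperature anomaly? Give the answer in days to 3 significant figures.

Areal heat capacity C = ρ c_p D = 1020 × 4140 × 87.9 = 3.71×10^8 J/(m²·K).
Relaxation time τ = C / λ = 3.71×10^8 / 17.3 = 2.15×10^7 s.
In days: 2.15×10^7 s / (86400 s/day) = 248 days.

248 days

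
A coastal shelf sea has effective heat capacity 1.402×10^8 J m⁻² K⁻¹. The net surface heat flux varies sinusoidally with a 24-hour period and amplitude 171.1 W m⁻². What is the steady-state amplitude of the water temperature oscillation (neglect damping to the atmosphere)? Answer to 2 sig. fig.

0.017 K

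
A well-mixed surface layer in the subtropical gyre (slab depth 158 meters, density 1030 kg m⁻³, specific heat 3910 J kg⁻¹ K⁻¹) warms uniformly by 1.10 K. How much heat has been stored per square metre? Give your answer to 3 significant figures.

7.00×10^8

Areal heat capacity C = ρ c_p D = 1030 × 3910 × 158 = 6.36×10^8 J/(m²·K).
ΔQ = C ΔT = 6.36×10^8 × 1.10 = 7.00×10^8 J/m².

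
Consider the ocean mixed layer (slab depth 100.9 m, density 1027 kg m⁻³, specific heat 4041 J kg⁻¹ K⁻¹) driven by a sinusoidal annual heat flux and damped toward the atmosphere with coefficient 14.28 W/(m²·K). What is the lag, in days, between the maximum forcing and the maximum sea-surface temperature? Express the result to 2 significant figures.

Areal heat capacity C = ρ c_p D = 1027 × 4041 × 100.9 = 4.19×10^8 J/(m²·K).
ω = 2π / 3.15×10^7 s = 1.99×10^-7 s⁻¹.
Phase lag φ = arctan(Cω/λ) = arctan(83.4/14.28) = 1.40 rad.
Time lag = φ / ω = 1.40 / 1.99×10^-7 = 7.03×10^6 s = 81.4 days.

81 days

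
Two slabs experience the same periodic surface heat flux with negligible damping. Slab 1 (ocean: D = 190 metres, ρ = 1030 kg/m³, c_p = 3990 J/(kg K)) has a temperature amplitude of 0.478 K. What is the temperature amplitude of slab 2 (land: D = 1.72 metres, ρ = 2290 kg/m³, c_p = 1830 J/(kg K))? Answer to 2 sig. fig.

52 K

C_ocean = 7.81×10^8 J/(m²·K); C_land = 7.21×10^6 J/(m²·K).
A ∝ 1/C ⇒ A_land = A_ocean × C_ocean/C_land = 0.478 × 108 = 51.8 K.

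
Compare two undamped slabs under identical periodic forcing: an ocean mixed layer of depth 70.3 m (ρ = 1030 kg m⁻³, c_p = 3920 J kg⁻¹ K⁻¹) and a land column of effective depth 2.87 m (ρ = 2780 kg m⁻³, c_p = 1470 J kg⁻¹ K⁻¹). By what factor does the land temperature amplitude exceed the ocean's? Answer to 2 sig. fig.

24

C_ocean = 1030 × 3920 × 70.3 = 2.84×10^8 J/(m²·K).
C_land = 2780 × 1470 × 2.87 = 1.17×10^7 J/(m²·K).
Undamped amplitude ∝ 1/C, so A_land/A_ocean = C_ocean/C_land = 24.2.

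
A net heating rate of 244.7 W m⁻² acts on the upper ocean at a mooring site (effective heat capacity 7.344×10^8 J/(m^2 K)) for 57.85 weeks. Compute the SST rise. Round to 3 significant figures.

11.7 K

Areal heat capacity C = 7.344×10^8 J/(m^2 K) (given).
Net heat input Q = F Δt = 244.7 × (57.85 weeks × 6.048×10^5 s/week) = 8.56×10^9 J/m².
ΔT = Q / C = 8.56×10^9 / 7.34×10^8 = 11.7 K.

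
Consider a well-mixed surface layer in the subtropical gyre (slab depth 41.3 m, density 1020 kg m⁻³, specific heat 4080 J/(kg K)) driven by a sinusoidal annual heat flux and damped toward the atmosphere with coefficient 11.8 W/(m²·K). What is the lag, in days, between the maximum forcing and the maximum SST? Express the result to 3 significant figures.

Areal heat capacity C = ρ c_p D = 1020 × 4080 × 41.3 = 1.72×10^8 J m⁻² K⁻¹.
ω = 2π / 3.15×10^7 s = 1.99×10^-7 s⁻¹.
Phase lag φ = arctan(Cω/λ) = arctan(34.2/11.8) = 1.24 rad.
Time lag = φ / ω = 1.24 / 1.99×10^-7 = 6.22×10^6 s = 72.0 days.

72.0 days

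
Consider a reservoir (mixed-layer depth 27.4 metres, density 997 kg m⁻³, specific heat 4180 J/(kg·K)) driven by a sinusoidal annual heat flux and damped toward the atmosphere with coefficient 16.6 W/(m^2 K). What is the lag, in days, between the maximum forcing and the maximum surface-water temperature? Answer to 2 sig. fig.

55 days

Areal heat capacity C = ρ c_p D = 997 × 4180 × 27.4 = 1.14×10^8 J/(m^2 K).
ω = 2π / 3.15×10^7 s = 1.99×10^-7 s⁻¹.
Phase lag φ = arctan(Cω/λ) = arctan(22.8/16.6) = 0.940 rad.
Time lag = φ / ω = 0.940 / 1.99×10^-7 = 4.72×10^6 s = 54.6 days.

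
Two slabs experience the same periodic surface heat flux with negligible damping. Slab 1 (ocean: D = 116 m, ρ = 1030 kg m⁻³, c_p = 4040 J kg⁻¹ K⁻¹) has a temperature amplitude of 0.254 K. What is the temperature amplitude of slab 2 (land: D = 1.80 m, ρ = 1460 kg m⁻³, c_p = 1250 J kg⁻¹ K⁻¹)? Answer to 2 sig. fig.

37 K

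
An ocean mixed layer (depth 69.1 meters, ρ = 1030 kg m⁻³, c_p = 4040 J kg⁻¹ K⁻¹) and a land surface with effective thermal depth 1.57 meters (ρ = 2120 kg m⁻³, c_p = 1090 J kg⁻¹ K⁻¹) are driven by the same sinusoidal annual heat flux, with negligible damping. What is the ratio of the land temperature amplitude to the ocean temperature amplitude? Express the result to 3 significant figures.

79.3

C_ocean = 1030 × 4040 × 69.1 = 2.88×10^8 J/(m²·K).
C_land = 2120 × 1090 × 1.57 = 3.63×10^6 J/(m²·K).
Undamped amplitude ∝ 1/C, so A_land/A_ocean = C_ocean/C_land = 79.3.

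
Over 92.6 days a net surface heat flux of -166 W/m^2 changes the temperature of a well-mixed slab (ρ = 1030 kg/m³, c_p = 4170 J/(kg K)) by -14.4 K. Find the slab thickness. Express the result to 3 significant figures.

21.5 m

Heat input Q = F Δt = -166 × 8.00×10^6 s = -1.33×10^9 J/m².
Required areal heat capacity C = Q / ΔT = 9.22×10^7 J/(m²·K).
Depth D = C / (ρ c_p) = 9.22×10^7 / (1030 × 4170) = 21.5 m.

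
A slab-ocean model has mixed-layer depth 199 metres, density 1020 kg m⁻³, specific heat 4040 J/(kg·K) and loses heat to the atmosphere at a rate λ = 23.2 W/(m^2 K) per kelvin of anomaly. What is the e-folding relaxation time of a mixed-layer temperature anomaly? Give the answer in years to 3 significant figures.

1.12 years

Areal heat capacity C = ρ c_p D = 1020 × 4040 × 199 = 8.20×10^8 J m⁻² K⁻¹.
Relaxation time τ = C / λ = 8.20×10^8 / 23.2 = 3.53×10^7 s.
In years: 3.53×10^7 s / (3.156×10^7 s/year) = 1.12 years.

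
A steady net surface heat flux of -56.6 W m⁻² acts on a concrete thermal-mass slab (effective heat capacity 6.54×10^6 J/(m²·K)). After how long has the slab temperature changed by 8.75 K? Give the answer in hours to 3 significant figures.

281 hours

Areal heat capacity C = 6.54×10^6 J/(m²·K) (given).
Time required: Δt = C ΔT / F = 6.54×10^6 × -8.75 / -56.6 = 1.01×10^6 s.
In hours: 1.01×10^6 s / (3600 s/hour) = 281 hours.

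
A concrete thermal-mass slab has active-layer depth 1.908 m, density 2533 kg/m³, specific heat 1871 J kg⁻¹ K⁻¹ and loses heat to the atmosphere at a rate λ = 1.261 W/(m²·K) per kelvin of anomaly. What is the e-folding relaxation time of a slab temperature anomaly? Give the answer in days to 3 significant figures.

83.0 days

Areal heat capacity C = ρ c_p D = 2533 × 1871 × 1.908 = 9.04×10^6 J/(m²·K).
Relaxation time τ = C / λ = 9.04×10^6 / 1.261 = 7.17×10^6 s.
In days: 7.17×10^6 s / (86400 s/day) = 83.0 days.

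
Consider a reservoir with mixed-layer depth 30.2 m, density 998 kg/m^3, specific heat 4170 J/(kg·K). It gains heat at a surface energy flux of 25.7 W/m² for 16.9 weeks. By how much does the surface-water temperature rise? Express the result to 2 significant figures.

Areal heat capacity C = ρ c_p D = 998 × 4170 × 30.2 = 1.26×10^8 J/(m^2 K).
Net heat input Q = F Δt = 25.7 × (16.9 weeks × 6.048×10^5 s/week) = 2.63×10^8 J/m².
ΔT = Q / C = 2.63×10^8 / 1.26×10^8 = 2.09 K.

2.1 K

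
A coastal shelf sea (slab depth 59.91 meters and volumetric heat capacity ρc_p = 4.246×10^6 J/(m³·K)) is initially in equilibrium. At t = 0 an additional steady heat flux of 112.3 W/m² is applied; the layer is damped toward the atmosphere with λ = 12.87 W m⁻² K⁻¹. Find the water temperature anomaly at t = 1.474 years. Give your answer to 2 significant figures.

7.9 K

Areal heat capacity C = ρc_p × D = 4.246×10^6 × 59.91 = 2.54×10^8 J/(m^2 K).
τ = C / λ = 2.54×10^8 / 12.87 = 1.98×10^7 s.
Equilibrium anomaly ΔT_eq = F / λ = 112.3 / 12.87 = 8.73 K.
t = 1.474 years = 4.65×10^7 s, so t/τ = 2.35.
ΔT(t) = ΔT_eq (1 − e^(−t/τ)) = 8.73 × (1 − e^−2.35) = 7.90 K.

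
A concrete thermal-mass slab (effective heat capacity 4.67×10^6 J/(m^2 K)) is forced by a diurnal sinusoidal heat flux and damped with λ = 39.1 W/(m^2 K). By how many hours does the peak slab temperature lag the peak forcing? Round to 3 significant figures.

Areal heat capacity C = 4.67×10^6 J/(m^2 K) (given).
ω = 2π / 86400 s = 7.27×10^-5 s⁻¹.
Phase lag φ = arctan(Cω/λ) = arctan(340/39.1) = 1.46 rad.
Time lag = φ / ω = 1.46 / 7.27×10^-5 = 20000 s = 5.56 hours.

5.56 hours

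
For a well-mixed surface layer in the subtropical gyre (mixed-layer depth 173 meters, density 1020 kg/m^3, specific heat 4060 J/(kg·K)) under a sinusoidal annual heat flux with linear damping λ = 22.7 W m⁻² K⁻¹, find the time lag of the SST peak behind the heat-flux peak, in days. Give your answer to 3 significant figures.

Areal heat capacity C = ρ c_p D = 1020 × 4060 × 173 = 7.16×10^8 J/(m^2 K).
ω = 2π / 3.15×10^7 s = 1.99×10^-7 s⁻¹.
Phase lag φ = arctan(Cω/λ) = arctan(143/22.7) = 1.41 rad.
Time lag = φ / ω = 1.41 / 1.99×10^-7 = 7.09×10^6 s = 82.1 days.

82.1 days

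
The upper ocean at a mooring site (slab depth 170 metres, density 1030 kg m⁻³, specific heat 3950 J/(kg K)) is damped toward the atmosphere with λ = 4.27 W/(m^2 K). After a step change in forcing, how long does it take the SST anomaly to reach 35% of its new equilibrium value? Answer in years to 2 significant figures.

2.2 years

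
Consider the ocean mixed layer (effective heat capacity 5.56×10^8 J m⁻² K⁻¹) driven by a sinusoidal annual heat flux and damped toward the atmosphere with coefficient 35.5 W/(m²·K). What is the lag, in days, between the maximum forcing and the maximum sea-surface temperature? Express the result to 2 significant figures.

Areal heat capacity C = 5.56×10^8 J m⁻² K⁻¹ (given).
ω = 2π / 3.15×10^7 s = 1.99×10^-7 s⁻¹.
Phase lag φ = arctan(Cω/λ) = arctan(111/35.5) = 1.26 rad.
Time lag = φ / ω = 1.26 / 1.99×10^-7 = 6.33×10^6 s = 73.2 days.

73 days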